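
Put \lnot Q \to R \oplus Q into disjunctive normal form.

\lnot Q \to R \oplus Q
≡ \lnot \lnot Q \lor (R \oplus Q)
≡ \lnot \lnot Q \lor R \land \lnot Q \lor \lnot R \land Q
≡ Q \lor R \land \lnot Q \lor \lnot R \land Q
≡ Q \lor R \land \lnot Q

Q \lor R \land \lnot Q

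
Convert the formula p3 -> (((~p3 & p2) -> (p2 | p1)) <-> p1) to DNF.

~p3 | p1

p3 -> (((~p3 & p2) -> (p2 | p1)) <-> p1)
≡ ~p3 | (((~p3 & p2) -> (p2 | p1)) <-> p1)   [eliminate ->]
≡ ~p3 | ((((~p3 & p2) -> (p2 | p1)) -> p1) & (p1 -> ((~p3 & p2) -> (p2 | p1))))   [eliminate <->]
≡ ~p3 | ((~((~p3 & p2) -> (p2 | p1)) | p1) & (p1 -> ((~p3 & p2) -> (p2 | p1))))   [eliminate ->]
≡ ~p3 | ((~(~(~p3 & p2) | p2 | p1) | p1) & (p1 -> ((~p3 & p2) -> (p2 | p1))))   [eliminate ->]
≡ ~p3 | ((~(~(~p3 & p2) | p2 | p1) | p1) & (~p1 | ((~p3 & p2) -> (p2 | p1))))   [eliminate ->]
≡ ~p3 | ((~(~(~p3 & p2) | p2 | p1) | p1) & (~p1 | ~(~p3 & p2) | p2 | p1))   [eliminate ->]
≡ ~p3 | (((~~(~p3 & p2) & ~p2 & ~p1) | p1) & (~p1 | ~(~p3 & p2) | p2 | p1))   [De Morgan]
≡ ~p3 | (((~p3 & p2 & ~p2 & ~p1) | p1) & (~p1 | ~(~p3 & p2) | p2 | p1))   [double negation]
≡ ~p3 | (((~p3 & p2 & ~p2 & ~p1) | p1) & (~p1 | ~~p3 | ~p2 | p2 | p1))   [De Morgan]
≡ ~p3 | (((~p3 & p2 & ~p2 & ~p1) | p1) & (~p1 | p3 | ~p2 | p2 | p1))   [double negation]
≡ ~p3 | (~p3 & p2 & ~p2 & ~p1 & ~p1) | (~p3 & p2 & ~p2 & ~p1 & p3) | (~p3 & p2 & ~p2 & ~p1 & ~p2) | (~p3 & p2 & ~p2 & ~p1 & p2) | (~p3 & p2 & ~p2 & ~p1 & p1) | (p1 & ~p1) | (p1 & p3) | (p1 & ~p2) | (p1 & p2) | (p1 & p1)   [distribute & over |]
≡ ~p3 | p1   [simplify]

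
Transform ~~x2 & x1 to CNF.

~~x2 & x1
≡ x2 & x1   — double negation

x2 & x1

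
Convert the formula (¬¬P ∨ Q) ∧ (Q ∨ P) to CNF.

P ∨ Q

(¬¬P ∨ Q) ∧ (Q ∨ P)
≡ (P ∨ Q) ∧ (Q ∨ P)   [double negation]
≡ P ∨ Q   [simplify]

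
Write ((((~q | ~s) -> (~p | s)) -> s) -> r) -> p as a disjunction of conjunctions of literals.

(s & ~r) | p

((((~q | ~s) -> (~p | s)) -> s) -> r) -> p
⇔ ~((((~q | ~s) -> (~p | s)) -> s) -> r) | p   (eliminate ->)
⇔ ~(~(((~q | ~s) -> (~p | s)) -> s) | r) | p   (eliminate ->)
⇔ ~(~(~((~q | ~s) -> (~p | s)) | s) | r) | p   (eliminate ->)
⇔ ~(~(~(~(~q | ~s) | ~p | s) | s) | r) | p   (eliminate ->)
⇔ (~~(~(~(~q | ~s) | ~p | s) | s) & ~r) | p   (De Morgan)
⇔ ((~(~(~q | ~s) | ~p | s) | s) & ~r) | p   (double negation)
⇔ (((~~(~q | ~s) & ~~p & ~s) | s) & ~r) | p   (De Morgan)
⇔ ((((~q | ~s) & ~~p & ~s) | s) & ~r) | p   (double negation)
⇔ ((((~q | ~s) & p & ~s) | s) & ~r) | p   (double negation)
⇔ (~q & p & ~s & ~r) | (~s & p & ~s & ~r) | (s & ~r) | p   (distribute & over |)
⇔ (s & ~r) | p   (simplify)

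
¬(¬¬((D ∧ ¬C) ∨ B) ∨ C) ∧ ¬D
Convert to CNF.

¬B ∧ ¬C ∧ ¬D

¬(¬¬((D ∧ ¬C) ∨ B) ∨ C) ∧ ¬D
= ¬¬¬((D ∧ ¬C) ∨ B) ∧ ¬C ∧ ¬D   [De Morgan]
= ¬((D ∧ ¬C) ∨ B) ∧ ¬C ∧ ¬D   [double negation]
= ¬(D ∧ ¬C) ∧ ¬B ∧ ¬C ∧ ¬D   [De Morgan]
= (¬D ∨ ¬¬C) ∧ ¬B ∧ ¬C ∧ ¬D   [De Morgan]
= (¬D ∨ C) ∧ ¬B ∧ ¬C ∧ ¬D   [double negation]
= ¬B ∧ ¬C ∧ ¬D   [simplify]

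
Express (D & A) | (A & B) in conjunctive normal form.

(D & A) | (A & B)
≡ (D | A) & (D | B) & (A | A) & (A | B)   [distribute | over &]
≡ (D | B) & A   [simplify]

(D | B) & A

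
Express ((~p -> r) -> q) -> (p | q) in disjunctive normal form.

(r & ~q) | p | q

((~p -> r) -> q) -> (p | q)
⇔ ~((~p -> r) -> q) | p | q   (eliminate ->)
⇔ ~(~(~p -> r) | q) | p | q   (eliminate ->)
⇔ ~(~(~~p | r) | q) | p | q   (eliminate ->)
⇔ (~~(~~p | r) & ~q) | p | q   (De Morgan)
⇔ ((~~p | r) & ~q) | p | q   (double negation)
⇔ ((p | r) & ~q) | p | q   (double negation)
⇔ (p & ~q) | (r & ~q) | p | q   (distribute & over |)
⇔ (r & ~q) | p | q   (simplify)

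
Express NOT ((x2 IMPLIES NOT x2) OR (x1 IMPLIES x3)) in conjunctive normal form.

x2 AND x1 AND NOT x3

NOT ((x2 IMPLIES NOT x2) OR (x1 IMPLIES x3))
= NOT (NOT x2 OR NOT x2 OR (x1 IMPLIES x3))   (eliminate IMPLIES)
= NOT (NOT x2 OR NOT x2 OR NOT x1 OR x3)   (eliminate IMPLIES)
= NOT NOT x2 AND NOT NOT x2 AND NOT NOT x1 AND NOT x3   (De Morgan)
= x2 AND NOT NOT x2 AND NOT NOT x1 AND NOT x3   (double negation)
= x2 AND x2 AND NOT NOT x1 AND NOT x3   (double negation)
= x2 AND x2 AND x1 AND NOT x3   (double negation)
= x2 AND x1 AND NOT x3   (simplify)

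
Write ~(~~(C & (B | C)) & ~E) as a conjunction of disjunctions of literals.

~(~~(C & (B | C)) & ~E)
⇔ ~~~(C & (B | C)) | ~~E   [De Morgan]
⇔ ~(C & (B | C)) | ~~E   [double negation]
⇔ ~C | ~(B | C) | ~~E   [De Morgan]
⇔ ~C | (~B & ~C) | ~~E   [De Morgan]
⇔ ~C | (~B & ~C) | E   [double negation]
⇔ (~C | ~B | E) & (~C | ~C | E)   [distribute | over &]
⇔ ~C | E   [simplify]

~C | E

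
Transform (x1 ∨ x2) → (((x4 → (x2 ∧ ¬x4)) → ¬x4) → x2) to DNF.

(x1 ∨ x2) → (((x4 → (x2 ∧ ¬x4)) → ¬x4) → x2)
≡ ¬(x1 ∨ x2) ∨ (((x4 → (x2 ∧ ¬x4)) → ¬x4) → x2)   [eliminate →]
≡ ¬(x1 ∨ x2) ∨ ¬((x4 → (x2 ∧ ¬x4)) → ¬x4) ∨ x2   [eliminate →]
≡ ¬(x1 ∨ x2) ∨ ¬(¬(x4 → (x2 ∧ ¬x4)) ∨ ¬x4) ∨ x2   [eliminate →]
≡ ¬(x1 ∨ x2) ∨ ¬(¬(¬x4 ∨ (x2 ∧ ¬x4)) ∨ ¬x4) ∨ x2   [eliminate →]
≡ (¬x1 ∧ ¬x2) ∨ ¬(¬(¬x4 ∨ (x2 ∧ ¬x4)) ∨ ¬x4) ∨ x2   [De Morgan]
≡ (¬x1 ∧ ¬x2) ∨ (¬¬(¬x4 ∨ (x2 ∧ ¬x4)) ∧ ¬¬x4) ∨ x2   [De Morgan]
≡ (¬x1 ∧ ¬x2) ∨ ((¬x4 ∨ (x2 ∧ ¬x4)) ∧ ¬¬x4) ∨ x2   [double negation]
≡ (¬x1 ∧ ¬x2) ∨ ((¬x4 ∨ (x2 ∧ ¬x4)) ∧ x4) ∨ x2   [double negation]
≡ (¬x1 ∧ ¬x2) ∨ (¬x4 ∧ x4) ∨ (x2 ∧ ¬x4 ∧ x4) ∨ x2   [distribute ∧ over ∨]
≡ (¬x1 ∧ ¬x2) ∨ x2   [simplify]

(¬x1 ∧ ¬x2) ∨ x2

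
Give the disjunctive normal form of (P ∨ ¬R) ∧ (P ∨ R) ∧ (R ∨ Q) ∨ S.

P ∧ R ∨ P ∧ Q ∨ S

(P ∨ ¬R) ∧ (P ∨ R) ∧ (R ∨ Q) ∨ S
≡ P ∧ P ∧ R ∨ P ∧ P ∧ Q ∨ P ∧ R ∧ R ∨ P ∧ R ∧ Q ∨ ¬R ∧ P ∧ R ∨ ¬R ∧ P ∧ Q ∨ ¬R ∧ R ∧ R ∨ ¬R ∧ R ∧ Q ∨ S
≡ P ∧ R ∨ P ∧ Q ∨ S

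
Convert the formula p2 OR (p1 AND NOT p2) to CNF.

p2 OR p1

p2 OR (p1 AND NOT p2)
≡ (p2 OR p1) AND (p2 OR NOT p2)   — distribute OR over AND
≡ p2 OR p1   — simplify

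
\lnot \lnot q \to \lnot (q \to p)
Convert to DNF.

\lnot \lnot q \to \lnot (q \to p)
= \lnot \lnot \lnot q \lor \lnot (q \to p)   — eliminate \to
= \lnot \lnot \lnot q \lor \lnot (\lnot q \lor p)   — eliminate \to
= \lnot q \lor \lnot (\lnot q \lor p)   — double negation
= \lnot q \lor (\lnot \lnot q \land \lnot p)   — De Morgan
= \lnot q \lor (q \land \lnot p)   — double negation

\lnot q \lor (q \land \lnot p)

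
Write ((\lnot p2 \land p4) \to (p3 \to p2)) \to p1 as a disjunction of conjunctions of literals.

(\lnot p2 \land p4 \land p3) \lor p1

((\lnot p2 \land p4) \to (p3 \to p2)) \to p1
= \lnot ((\lnot p2 \land p4) \to (p3 \to p2)) \lor p1
= \lnot (\lnot (\lnot p2 \land p4) \lor (p3 \to p2)) \lor p1
= \lnot (\lnot (\lnot p2 \land p4) \lor \lnot p3 \lor p2) \lor p1
= (\lnot \lnot (\lnot p2 \land p4) \land \lnot \lnot p3 \land \lnot p2) \lor p1
= (\lnot p2 \land p4 \land \lnot \lnot p3 \land \lnot p2) \lor p1
= (\lnot p2 \land p4 \land p3 \land \lnot p2) \lor p1
= (\lnot p2 \land p4 \land p3) \lor p1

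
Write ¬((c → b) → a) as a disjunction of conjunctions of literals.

¬((c → b) → a)
= ¬(¬(c → b) ∨ a)   [eliminate →]
= ¬(¬(¬c ∨ b) ∨ a)   [eliminate →]
= ¬¬(¬c ∨ b) ∧ ¬a   [De Morgan]
= (¬c ∨ b) ∧ ¬a   [double negation]
= (¬c ∧ ¬a) ∨ (b ∧ ¬a)   [distribute ∧ over ∨]

(¬c ∧ ¬a) ∨ (b ∧ ¬a)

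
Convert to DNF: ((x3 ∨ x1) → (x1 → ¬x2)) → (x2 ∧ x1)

((x3 ∨ x1) → (x1 → ¬x2)) → (x2 ∧ x1)
≡ ¬((x3 ∨ x1) → (x1 → ¬x2)) ∨ (x2 ∧ x1)   [eliminate →]
≡ ¬(¬(x3 ∨ x1) ∨ (x1 → ¬x2)) ∨ (x2 ∧ x1)   [eliminate →]
≡ ¬(¬(x3 ∨ x1) ∨ ¬x1 ∨ ¬x2) ∨ (x2 ∧ x1)   [eliminate →]
≡ (¬¬(x3 ∨ x1) ∧ ¬¬x1 ∧ ¬¬x2) ∨ (x2 ∧ x1)   [De Morgan]
≡ ((x3 ∨ x1) ∧ ¬¬x1 ∧ ¬¬x2) ∨ (x2 ∧ x1)   [double negation]
≡ ((x3 ∨ x1) ∧ x1 ∧ ¬¬x2) ∨ (x2 ∧ x1)   [double negation]
≡ ((x3 ∨ x1) ∧ x1 ∧ x2) ∨ (x2 ∧ x1)   [double negation]
≡ (x3 ∧ x1 ∧ x2) ∨ (x1 ∧ x1 ∧ x2) ∨ (x2 ∧ x1)   [distribute ∧ over ∨]
≡ x1 ∧ x2   [simplify]

x1 ∧ x2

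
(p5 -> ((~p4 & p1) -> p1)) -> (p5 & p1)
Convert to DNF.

(p5 -> ((~p4 & p1) -> p1)) -> (p5 & p1)
≡ ~(p5 -> ((~p4 & p1) -> p1)) | (p5 & p1)   (eliminate ->)
≡ ~(~p5 | ((~p4 & p1) -> p1)) | (p5 & p1)   (eliminate ->)
≡ ~(~p5 | ~(~p4 & p1) | p1) | (p5 & p1)   (eliminate ->)
≡ (~~p5 & ~~(~p4 & p1) & ~p1) | (p5 & p1)   (De Morgan)
≡ (p5 & ~~(~p4 & p1) & ~p1) | (p5 & p1)   (double negation)
≡ (p5 & ~p4 & p1 & ~p1) | (p5 & p1)   (double negation)
≡ p5 & p1   (simplify)

p5 & p1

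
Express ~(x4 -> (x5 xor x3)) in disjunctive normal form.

~(x4 -> (x5 xor x3))
= ~(~x4 | (x5 xor x3))   [eliminate ->]
= ~(~x4 | (x5 & ~x3) | (~x5 & x3))   [expand xor]
= ~~x4 & ~(x5 & ~x3) & ~(~x5 & x3)   [De Morgan]
= x4 & ~(x5 & ~x3) & ~(~x5 & x3)   [double negation]
= x4 & (~x5 | ~~x3) & ~(~x5 & x3)   [De Morgan]
= x4 & (~x5 | x3) & ~(~x5 & x3)   [double negation]
= x4 & (~x5 | x3) & (~~x5 | ~x3)   [De Morgan]
= x4 & (~x5 | x3) & (x5 | ~x3)   [double negation]
= (x4 & ~x5 & x5) | (x4 & ~x5 & ~x3) | (x4 & x3 & x5) | (x4 & x3 & ~x3)   [distribute & over |]
= (x4 & ~x5 & ~x3) | (x4 & x3 & x5)   [simplify]

(x4 & ~x5 & ~x3) | (x4 & x3 & x5)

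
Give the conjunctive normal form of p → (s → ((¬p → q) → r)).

¬p ∨ ¬s ∨ r

p → (s → ((¬p → q) → r))
⇔ ¬p ∨ (s → ((¬p → q) → r))
⇔ ¬p ∨ ¬s ∨ ((¬p → q) → r)
⇔ ¬p ∨ ¬s ∨ ¬(¬p → q) ∨ r
⇔ ¬p ∨ ¬s ∨ ¬(¬¬p ∨ q) ∨ r
⇔ ¬p ∨ ¬s ∨ (¬¬¬p ∧ ¬q) ∨ r
⇔ ¬p ∨ ¬s ∨ (¬p ∧ ¬q) ∨ r
⇔ (¬p ∨ ¬s ∨ ¬p ∨ r) ∧ (¬p ∨ ¬s ∨ ¬q ∨ r)
⇔ ¬p ∨ ¬s ∨ r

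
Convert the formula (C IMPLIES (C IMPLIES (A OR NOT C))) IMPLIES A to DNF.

(C IMPLIES (C IMPLIES (A OR NOT C))) IMPLIES A
≡ NOT (C IMPLIES (C IMPLIES (A OR NOT C))) OR A   — eliminate IMPLIES
≡ NOT (NOT C OR (C IMPLIES (A OR NOT C))) OR A   — eliminate IMPLIES
≡ NOT (NOT C OR NOT C OR A OR NOT C) OR A   — eliminate IMPLIES
≡ (NOT NOT C AND NOT NOT C AND NOT A AND NOT NOT C) OR A   — De Morgan
≡ (C AND NOT NOT C AND NOT A AND NOT NOT C) OR A   — double negation
≡ (C AND C AND NOT A AND NOT NOT C) OR A   — double negation
≡ (C AND C AND NOT A AND C) OR A   — double negation
≡ (C AND NOT A) OR A   — simplify

(C AND NOT A) OR A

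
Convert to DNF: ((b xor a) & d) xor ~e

(b & ~a & d & e) | (~b & a & d & e) | (~b & ~a & ~e) | (a & b & ~e) | (~d & ~e)

((b xor a) & d) xor ~e
⇔ ((b xor a) & d & ~~e) | (~((b xor a) & d) & ~e)   [expand xor]
⇔ (((b & ~a) | (~b & a)) & d & ~~e) | (~((b xor a) & d) & ~e)   [expand xor]
⇔ (((b & ~a) | (~b & a)) & d & ~~e) | (~(((b & ~a) | (~b & a)) & d) & ~e)   [expand xor]
⇔ (((b & ~a) | (~b & a)) & d & e) | (~(((b & ~a) | (~b & a)) & d) & ~e)   [double negation]
⇔ (((b & ~a) | (~b & a)) & d & e) | ((~((b & ~a) | (~b & a)) | ~d) & ~e)   [De Morgan]
⇔ (((b & ~a) | (~b & a)) & d & e) | (((~(b & ~a) & ~(~b & a)) | ~d) & ~e)   [De Morgan]
⇔ (((b & ~a) | (~b & a)) & d & e) | ((((~b | ~~a) & ~(~b & a)) | ~d) & ~e)   [De Morgan]
⇔ (((b & ~a) | (~b & a)) & d & e) | ((((~b | a) & ~(~b & a)) | ~d) & ~e)   [double negation]
⇔ (((b & ~a) | (~b & a)) & d & e) | ((((~b | a) & (~~b | ~a)) | ~d) & ~e)   [De Morgan]
⇔ (((b & ~a) | (~b & a)) & d & e) | ((((~b | a) & (b | ~a)) | ~d) & ~e)   [double negation]
⇔ (b & ~a & d & e) | (~b & a & d & e) | (~b & b & ~e) | (~b & ~a & ~e) | (a & b & ~e) | (a & ~a & ~e) | (~d & ~e)   [distribute & over |]
⇔ (b & ~a & d & e) | (~b & a & d & e) | (~b & ~a & ~e) | (a & b & ~e) | (~d & ~e)   [simplify]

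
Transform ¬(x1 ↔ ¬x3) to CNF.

¬(x1 ↔ ¬x3)
⇔ ¬((x1 → ¬x3) ∧ (¬x3 → x1))   [eliminate ↔]
⇔ ¬((¬x1 ∨ ¬x3) ∧ (¬x3 → x1))   [eliminate →]
⇔ ¬((¬x1 ∨ ¬x3) ∧ (¬¬x3 ∨ x1))   [eliminate →]
⇔ ¬(¬x1 ∨ ¬x3) ∨ ¬(¬¬x3 ∨ x1)   [De Morgan]
⇔ (¬¬x1 ∧ ¬¬x3) ∨ ¬(¬¬x3 ∨ x1)   [De Morgan]
⇔ (x1 ∧ ¬¬x3) ∨ ¬(¬¬x3 ∨ x1)   [double negation]
⇔ (x1 ∧ x3) ∨ ¬(¬¬x3 ∨ x1)   [double negation]
⇔ (x1 ∧ x3) ∨ (¬¬¬x3 ∧ ¬x1)   [De Morgan]
⇔ (x1 ∧ x3) ∨ (¬x3 ∧ ¬x1)   [double negation]
⇔ (x1 ∨ ¬x3) ∧ (x1 ∨ ¬x1) ∧ (x3 ∨ ¬x3) ∧ (x3 ∨ ¬x1)   [distribute ∨ over ∧]
⇔ (x1 ∨ ¬x3) ∧ (x3 ∨ ¬x1)   [simplify]

(x1 ∨ ¬x3) ∧ (x3 ∨ ¬x1)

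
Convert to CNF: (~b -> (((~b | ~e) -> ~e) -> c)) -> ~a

(~b -> (((~b | ~e) -> ~e) -> c)) -> ~a
≡ ~(~b -> (((~b | ~e) -> ~e) -> c)) | ~a   (eliminate ->)
≡ ~(~~b | (((~b | ~e) -> ~e) -> c)) | ~a   (eliminate ->)
≡ ~(~~b | ~((~b | ~e) -> ~e) | c) | ~a   (eliminate ->)
≡ ~(~~b | ~(~(~b | ~e) | ~e) | c) | ~a   (eliminate ->)
≡ (~~~b & ~~(~(~b | ~e) | ~e) & ~c) | ~a   (De Morgan)
≡ (~b & ~~(~(~b | ~e) | ~e) & ~c) | ~a   (double negation)
≡ (~b & (~(~b | ~e) | ~e) & ~c) | ~a   (double negation)
≡ (~b & ((~~b & ~~e) | ~e) & ~c) | ~a   (De Morgan)
≡ (~b & ((b & ~~e) | ~e) & ~c) | ~a   (double negation)
≡ (~b & ((b & e) | ~e) & ~c) | ~a   (double negation)
≡ (~b | ~a) & (b | ~e | ~a) & (e | ~e | ~a) & (~c | ~a)   (distribute | over &)
≡ (~b | ~a) & (b | ~e | ~a) & (~c | ~a)   (simplify)

(~b | ~a) & (b | ~e | ~a) & (~c | ~a)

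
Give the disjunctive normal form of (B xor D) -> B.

(B xor D) -> B
≡ ~(B xor D) | B   [eliminate ->]
≡ ~((B & ~D) | (~B & D)) | B   [expand xor]
≡ (~(B & ~D) & ~(~B & D)) | B   [De Morgan]
≡ ((~B | ~~D) & ~(~B & D)) | B   [De Morgan]
≡ ((~B | D) & ~(~B & D)) | B   [double negation]
≡ ((~B | D) & (~~B | ~D)) | B   [De Morgan]
≡ ((~B | D) & (B | ~D)) | B   [double negation]
≡ (~B & B) | (~B & ~D) | (D & B) | (D & ~D) | B   [distribute & over |]
≡ (~B & ~D) | B   [simplify]

(~B & ~D) | B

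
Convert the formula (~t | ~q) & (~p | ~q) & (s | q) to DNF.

(~t & ~p & s) | (~t & ~p & q) | (~q & s)

(~t | ~q) & (~p | ~q) & (s | q)
≡ (~t & ~p & s) | (~t & ~p & q) | (~t & ~q & s) | (~t & ~q & q) | (~q & ~p & s) | (~q & ~p & q) | (~q & ~q & s) | (~q & ~q & q)   [distribute & over |]
≡ (~t & ~p & s) | (~t & ~p & q) | (~q & s)   [simplify]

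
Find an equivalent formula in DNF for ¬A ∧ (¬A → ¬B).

¬A ∧ (¬A → ¬B)
≡ ¬A ∧ (¬¬A ∨ ¬B)   [eliminate →]
≡ ¬A ∧ (A ∨ ¬B)   [double negation]
≡ (¬A ∧ A) ∨ (¬A ∧ ¬B)   [distribute ∧ over ∨]
≡ ¬A ∧ ¬B   [simplify]

¬A ∧ ¬B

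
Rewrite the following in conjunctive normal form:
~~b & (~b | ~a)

~~b & (~b | ~a)
≡ b & (~b | ~a)   — double negation

b & (~b | ~a)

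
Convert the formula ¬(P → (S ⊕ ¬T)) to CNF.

P ∧ (¬S ∨ ¬T) ∧ (T ∨ S)

¬(P → (S ⊕ ¬T))
⇔ ¬(¬P ∨ (S ⊕ ¬T))
⇔ ¬(¬P ∨ ((S ∨ ¬T) ∧ ¬(S ∧ ¬T)))
⇔ ¬¬P ∧ ¬((S ∨ ¬T) ∧ ¬(S ∧ ¬T))
⇔ P ∧ ¬((S ∨ ¬T) ∧ ¬(S ∧ ¬T))
⇔ P ∧ (¬(S ∨ ¬T) ∨ ¬¬(S ∧ ¬T))
⇔ P ∧ ((¬S ∧ ¬¬T) ∨ ¬¬(S ∧ ¬T))
⇔ P ∧ ((¬S ∧ T) ∨ ¬¬(S ∧ ¬T))
⇔ P ∧ ((¬S ∧ T) ∨ (S ∧ ¬T))
⇔ P ∧ (¬S ∨ S) ∧ (¬S ∨ ¬T) ∧ (T ∨ S) ∧ (T ∨ ¬T)
⇔ P ∧ (¬S ∨ ¬T) ∧ (T ∨ S)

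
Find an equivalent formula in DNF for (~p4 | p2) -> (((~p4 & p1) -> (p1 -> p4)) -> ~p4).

(~p4 | p2) -> (((~p4 & p1) -> (p1 -> p4)) -> ~p4)
≡ ~(~p4 | p2) | (((~p4 & p1) -> (p1 -> p4)) -> ~p4)   [eliminate ->]
≡ ~(~p4 | p2) | ~((~p4 & p1) -> (p1 -> p4)) | ~p4   [eliminate ->]
≡ ~(~p4 | p2) | ~(~(~p4 & p1) | (p1 -> p4)) | ~p4   [eliminate ->]
≡ ~(~p4 | p2) | ~(~(~p4 & p1) | ~p1 | p4) | ~p4   [eliminate ->]
≡ (~~p4 & ~p2) | ~(~(~p4 & p1) | ~p1 | p4) | ~p4   [De Morgan]
≡ (p4 & ~p2) | ~(~(~p4 & p1) | ~p1 | p4) | ~p4   [double negation]
≡ (p4 & ~p2) | (~~(~p4 & p1) & ~~p1 & ~p4) | ~p4   [De Morgan]
≡ (p4 & ~p2) | (~p4 & p1 & ~~p1 & ~p4) | ~p4   [double negation]
≡ (p4 & ~p2) | (~p4 & p1 & p1 & ~p4) | ~p4   [double negation]
≡ (p4 & ~p2) | ~p4   [simplify]

(p4 & ~p2) | ~p4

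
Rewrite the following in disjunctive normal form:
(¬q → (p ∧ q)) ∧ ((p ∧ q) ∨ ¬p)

(q ∧ p) ∨ (q ∧ ¬p)

(¬q → (p ∧ q)) ∧ ((p ∧ q) ∨ ¬p)
⇔ (¬¬q ∨ (p ∧ q)) ∧ ((p ∧ q) ∨ ¬p)   [eliminate →]
⇔ (q ∨ (p ∧ q)) ∧ ((p ∧ q) ∨ ¬p)   [double negation]
⇔ (q ∧ p ∧ q) ∨ (q ∧ ¬p) ∨ (p ∧ q ∧ p ∧ q) ∨ (p ∧ q ∧ ¬p)   [distribute ∧ over ∨]
⇔ (q ∧ p) ∨ (q ∧ ¬p)   [simplify]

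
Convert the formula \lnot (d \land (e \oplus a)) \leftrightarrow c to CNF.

\lnot (d \land (e \oplus a)) \leftrightarrow c
≡ (\lnot (d \land (e \oplus a)) \to c) \land (c \to \lnot (d \land (e \oplus a)))   [eliminate \leftrightarrow]
≡ (\lnot \lnot (d \land (e \oplus a)) \lor c) \land (c \to \lnot (d \land (e \oplus a)))   [eliminate \to]
≡ (\lnot \lnot (d \land (e \lor a) \land \lnot (e \land a)) \lor c) \land (c \to \lnot (d \land (e \oplus a)))   [expand \oplus]
≡ (\lnot \lnot (d \land (e \lor a) \land \lnot (e \land a)) \lor c) \land (\lnot c \lor \lnot (d \land (e \oplus a)))   [eliminate \to]
≡ (\lnot \lnot (d \land (e \lor a) \land \lnot (e \land a)) \lor c) \land (\lnot c \lor \lnot (d \land (e \lor a) \land \lnot (e \land a)))   [expand \oplus]
≡ ((d \land (e \lor a) \land \lnot (e \land a)) \lor c) \land (\lnot c \lor \lnot (d \land (e \lor a) \land \lnot (e \land a)))   [double negation]
≡ ((d \land (e \lor a) \land (\lnot e \lor \lnot a)) \lor c) \land (\lnot c \lor \lnot (d \land (e \lor a) \land \lnot (e \land a)))   [De Morgan]
≡ ((d \land (e \lor a) \land (\lnot e \lor \lnot a)) \lor c) \land (\lnot c \lor \lnot d \lor \lnot (e \lor a) \lor \lnot \lnot (e \land a))   [De Morgan]
≡ ((d \land (e \lor a) \land (\lnot e \lor \lnot a)) \lor c) \land (\lnot c \lor \lnot d \lor (\lnot e \land \lnot a) \lor \lnot \lnot (e \land a))   [De Morgan]
≡ ((d \land (e \lor a) \land (\lnot e \lor \lnot a)) \lor c) \land (\lnot c \lor \lnot d \lor (\lnot e \land \lnot a) \lor (e \land a))   [double negation]
≡ (d \lor c) \land (e \lor a \lor c) \land (\lnot e \lor \lnot a \lor c) \land (\lnot c \lor \lnot d \lor \lnot e \lor e) \land (\lnot c \lor \lnot d \lor \lnot e \lor a) \land (\lnot c \lor \lnot d \lor \lnot a \lor e) \land (\lnot c \lor \lnot d \lor \lnot a \lor a)   [distribute \lor over \land]
≡ (d \lor c) \land (e \lor a \lor c) \land (\lnot e \lor \lnot a \lor c) \land (\lnot c \lor \lnot d \lor \lnot e \lor a) \land (\lnot c \lor \lnot d \lor \lnot a \lor e)   [simplify]

(d \lor c) \land (e \lor a \lor c) \land (\lnot e \lor \lnot a \lor c) \land (\lnot c \lor \lnot d \lor \lnot e \lor a) \land (\lnot c \lor \lnot d \lor \lnot a \lor e)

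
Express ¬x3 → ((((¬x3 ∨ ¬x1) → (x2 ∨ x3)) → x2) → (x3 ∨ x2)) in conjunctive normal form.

x3 ∨ x2

¬x3 → ((((¬x3 ∨ ¬x1) → (x2 ∨ x3)) → x2) → (x3 ∨ x2))
≡ ¬¬x3 ∨ ((((¬x3 ∨ ¬x1) → (x2 ∨ x3)) → x2) → (x3 ∨ x2))
≡ ¬¬x3 ∨ ¬(((¬x3 ∨ ¬x1) → (x2 ∨ x3)) → x2) ∨ x3 ∨ x2
≡ ¬¬x3 ∨ ¬(¬((¬x3 ∨ ¬x1) → (x2 ∨ x3)) ∨ x2) ∨ x3 ∨ x2
≡ ¬¬x3 ∨ ¬(¬(¬(¬x3 ∨ ¬x1) ∨ x2 ∨ x3) ∨ x2) ∨ x3 ∨ x2
≡ x3 ∨ ¬(¬(¬(¬x3 ∨ ¬x1) ∨ x2 ∨ x3) ∨ x2) ∨ x3 ∨ x2
≡ x3 ∨ (¬¬(¬(¬x3 ∨ ¬x1) ∨ x2 ∨ x3) ∧ ¬x2) ∨ x3 ∨ x2
≡ x3 ∨ ((¬(¬x3 ∨ ¬x1) ∨ x2 ∨ x3) ∧ ¬x2) ∨ x3 ∨ x2
≡ x3 ∨ (((¬¬x3 ∧ ¬¬x1) ∨ x2 ∨ x3) ∧ ¬x2) ∨ x3 ∨ x2
≡ x3 ∨ (((x3 ∧ ¬¬x1) ∨ x2 ∨ x3) ∧ ¬x2) ∨ x3 ∨ x2
≡ x3 ∨ (((x3 ∧ x1) ∨ x2 ∨ x3) ∧ ¬x2) ∨ x3 ∨ x2
≡ (x3 ∨ x3 ∨ x2 ∨ x3 ∨ x3 ∨ x2) ∧ (x3 ∨ x1 ∨ x2 ∨ x3 ∨ x3 ∨ x2) ∧ (x3 ∨ ¬x2 ∨ x3 ∨ x2)
≡ x3 ∨ x2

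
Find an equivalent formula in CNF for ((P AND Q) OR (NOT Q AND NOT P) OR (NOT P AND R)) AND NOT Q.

(Q OR NOT P) AND NOT Q

((P AND Q) OR (NOT Q AND NOT P) OR (NOT P AND R)) AND NOT Q
≡ (P OR NOT Q OR NOT P) AND (P OR NOT Q OR R) AND (P OR NOT P OR NOT P) AND (P OR NOT P OR R) AND (Q OR NOT Q OR NOT P) AND (Q OR NOT Q OR R) AND (Q OR NOT P OR NOT P) AND (Q OR NOT P OR R) AND NOT Q   [distribute OR over AND]
≡ (Q OR NOT P) AND NOT Q   [simplify]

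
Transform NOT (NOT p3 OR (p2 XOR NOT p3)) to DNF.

NOT (NOT p3 OR (p2 XOR NOT p3))
≡ NOT (NOT p3 OR (p2 AND NOT NOT p3) OR (NOT p2 AND NOT p3))   — expand XOR
≡ NOT NOT p3 AND NOT (p2 AND NOT NOT p3) AND NOT (NOT p2 AND NOT p3)   — De Morgan
≡ p3 AND NOT (p2 AND NOT NOT p3) AND NOT (NOT p2 AND NOT p3)   — double negation
≡ p3 AND (NOT p2 OR NOT NOT NOT p3) AND NOT (NOT p2 AND NOT p3)   — De Morgan
≡ p3 AND (NOT p2 OR NOT p3) AND NOT (NOT p2 AND NOT p3)   — double negation
≡ p3 AND (NOT p2 OR NOT p3) AND (NOT NOT p2 OR NOT NOT p3)   — De Morgan
≡ p3 AND (NOT p2 OR NOT p3) AND (p2 OR NOT NOT p3)   — double negation
≡ p3 AND (NOT p2 OR NOT p3) AND (p2 OR p3)   — double negation
≡ (p3 AND NOT p2 AND p2) OR (p3 AND NOT p2 AND p3) OR (p3 AND NOT p3 AND p2) OR (p3 AND NOT p3 AND p3)   — distribute AND over OR
≡ p3 AND NOT p2   — simplify

p3 AND NOT p2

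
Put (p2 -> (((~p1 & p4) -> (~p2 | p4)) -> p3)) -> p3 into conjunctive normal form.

p2 | p3

(p2 -> (((~p1 & p4) -> (~p2 | p4)) -> p3)) -> p3
≡ ~(p2 -> (((~p1 & p4) -> (~p2 | p4)) -> p3)) | p3   [eliminate ->]
≡ ~(~p2 | (((~p1 & p4) -> (~p2 | p4)) -> p3)) | p3   [eliminate ->]
≡ ~(~p2 | ~((~p1 & p4) -> (~p2 | p4)) | p3) | p3   [eliminate ->]
≡ ~(~p2 | ~(~(~p1 & p4) | ~p2 | p4) | p3) | p3   [eliminate ->]
≡ (~~p2 & ~~(~(~p1 & p4) | ~p2 | p4) & ~p3) | p3   [De Morgan]
≡ (p2 & ~~(~(~p1 & p4) | ~p2 | p4) & ~p3) | p3   [double negation]
≡ (p2 & (~(~p1 & p4) | ~p2 | p4) & ~p3) | p3   [double negation]
≡ (p2 & (~~p1 | ~p4 | ~p2 | p4) & ~p3) | p3   [De Morgan]
≡ (p2 & (p1 | ~p4 | ~p2 | p4) & ~p3) | p3   [double negation]
≡ (p2 | p3) & (p1 | ~p4 | ~p2 | p4 | p3) & (~p3 | p3)   [distribute | over &]
≡ p2 | p3   [simplify]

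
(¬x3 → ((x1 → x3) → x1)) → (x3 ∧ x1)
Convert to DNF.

(¬x3 ∧ ¬x1) ∨ (x3 ∧ x1)

(¬x3 → ((x1 → x3) → x1)) → (x3 ∧ x1)
≡ ¬(¬x3 → ((x1 → x3) → x1)) ∨ (x3 ∧ x1)   — eliminate →
≡ ¬(¬¬x3 ∨ ((x1 → x3) → x1)) ∨ (x3 ∧ x1)   — eliminate →
≡ ¬(¬¬x3 ∨ ¬(x1 → x3) ∨ x1) ∨ (x3 ∧ x1)   — eliminate →
≡ ¬(¬¬x3 ∨ ¬(¬x1 ∨ x3) ∨ x1) ∨ (x3 ∧ x1)   — eliminate →
≡ (¬¬¬x3 ∧ ¬¬(¬x1 ∨ x3) ∧ ¬x1) ∨ (x3 ∧ x1)   — De Morgan
≡ (¬x3 ∧ ¬¬(¬x1 ∨ x3) ∧ ¬x1) ∨ (x3 ∧ x1)   — double negation
≡ (¬x3 ∧ (¬x1 ∨ x3) ∧ ¬x1) ∨ (x3 ∧ x1)   — double negation
≡ (¬x3 ∧ ¬x1 ∧ ¬x1) ∨ (¬x3 ∧ x3 ∧ ¬x1) ∨ (x3 ∧ x1)   — distribute ∧ over ∨
≡ (¬x3 ∧ ¬x1) ∨ (x3 ∧ x1)   — simplify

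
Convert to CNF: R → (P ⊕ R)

¬R ∨ ¬P

R → (P ⊕ R)
= ¬R ∨ (P ⊕ R)
= ¬R ∨ ((P ∨ R) ∧ ¬(P ∧ R))
= ¬R ∨ ((P ∨ R) ∧ (¬P ∨ ¬R))
= (¬R ∨ P ∨ R) ∧ (¬R ∨ ¬P ∨ ¬R)
= ¬R ∨ ¬P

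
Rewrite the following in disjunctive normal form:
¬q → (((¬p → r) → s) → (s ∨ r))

q ∨ (p ∧ ¬s) ∨ s ∨ r

¬q → (((¬p → r) → s) → (s ∨ r))
≡ ¬¬q ∨ (((¬p → r) → s) → (s ∨ r))   (eliminate →)
≡ ¬¬q ∨ ¬((¬p → r) → s) ∨ s ∨ r   (eliminate →)
≡ ¬¬q ∨ ¬(¬(¬p → r) ∨ s) ∨ s ∨ r   (eliminate →)
≡ ¬¬q ∨ ¬(¬(¬¬p ∨ r) ∨ s) ∨ s ∨ r   (eliminate →)
≡ q ∨ ¬(¬(¬¬p ∨ r) ∨ s) ∨ s ∨ r   (double negation)
≡ q ∨ (¬¬(¬¬p ∨ r) ∧ ¬s) ∨ s ∨ r   (De Morgan)
≡ q ∨ ((¬¬p ∨ r) ∧ ¬s) ∨ s ∨ r   (double negation)
≡ q ∨ ((p ∨ r) ∧ ¬s) ∨ s ∨ r   (double negation)
≡ q ∨ (p ∧ ¬s) ∨ (r ∧ ¬s) ∨ s ∨ r   (distribute ∧ over ∨)
≡ q ∨ (p ∧ ¬s) ∨ s ∨ r   (simplify)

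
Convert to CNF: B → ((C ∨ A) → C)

¬B ∨ ¬A ∨ C

B → ((C ∨ A) → C)
≡ ¬B ∨ ((C ∨ A) → C)
≡ ¬B ∨ ¬(C ∨ A) ∨ C
≡ ¬B ∨ (¬C ∧ ¬A) ∨ C
≡ (¬B ∨ ¬C ∨ C) ∧ (¬B ∨ ¬A ∨ C)
≡ ¬B ∨ ¬A ∨ C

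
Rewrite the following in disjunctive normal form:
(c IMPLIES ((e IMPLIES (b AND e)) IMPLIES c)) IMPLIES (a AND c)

(c IMPLIES ((e IMPLIES (b AND e)) IMPLIES c)) IMPLIES (a AND c)
≡ NOT (c IMPLIES ((e IMPLIES (b AND e)) IMPLIES c)) OR (a AND c)
≡ NOT (NOT c OR ((e IMPLIES (b AND e)) IMPLIES c)) OR (a AND c)
≡ NOT (NOT c OR NOT (e IMPLIES (b AND e)) OR c) OR (a AND c)
≡ NOT (NOT c OR NOT (NOT e OR (b AND e)) OR c) OR (a AND c)
≡ (NOT NOT c AND NOT NOT (NOT e OR (b AND e)) AND NOT c) OR (a AND c)
≡ (c AND NOT NOT (NOT e OR (b AND e)) AND NOT c) OR (a AND c)
≡ (c AND (NOT e OR (b AND e)) AND NOT c) OR (a AND c)
≡ (c AND NOT e AND NOT c) OR (c AND b AND e AND NOT c) OR (a AND c)
≡ a AND c

a AND c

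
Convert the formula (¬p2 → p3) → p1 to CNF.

(¬p2 → p3) → p1
≡ ¬(¬p2 → p3) ∨ p1   [eliminate →]
≡ ¬(¬¬p2 ∨ p3) ∨ p1   [eliminate →]
≡ (¬¬¬p2 ∧ ¬p3) ∨ p1   [De Morgan]
≡ (¬p2 ∧ ¬p3) ∨ p1   [double negation]
≡ (¬p2 ∨ p1) ∧ (¬p3 ∨ p1)   [distribute ∨ over ∧]

(¬p2 ∨ p1) ∧ (¬p3 ∨ p1)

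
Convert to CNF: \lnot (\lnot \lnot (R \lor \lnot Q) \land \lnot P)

\lnot (\lnot \lnot (R \lor \lnot Q) \land \lnot P)
≡ \lnot \lnot \lnot (R \lor \lnot Q) \lor \lnot \lnot P   [De Morgan]
≡ \lnot (R \lor \lnot Q) \lor \lnot \lnot P   [double negation]
≡ (\lnot R \land \lnot \lnot Q) \lor \lnot \lnot P   [De Morgan]
≡ (\lnot R \land Q) \lor \lnot \lnot P   [double negation]
≡ (\lnot R \land Q) \lor P   [double negation]
≡ (\lnot R \lor P) \land (Q \lor P)   [distribute \lor over \land]

(\lnot R \lor P) \land (Q \lor P)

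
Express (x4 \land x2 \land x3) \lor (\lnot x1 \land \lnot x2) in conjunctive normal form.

(x4 \land x2 \land x3) \lor (\lnot x1 \land \lnot x2)
≡ (x4 \lor \lnot x1) \land (x4 \lor \lnot x2) \land (x2 \lor \lnot x1) \land (x2 \lor \lnot x2) \land (x3 \lor \lnot x1) \land (x3 \lor \lnot x2)   [distribute \lor over \land]
≡ (x4 \lor \lnot x1) \land (x4 \lor \lnot x2) \land (x2 \lor \lnot x1) \land (x3 \lor \lnot x1) \land (x3 \lor \lnot x2)   [simplify]

(x4 \lor \lnot x1) \land (x4 \lor \lnot x2) \land (x2 \lor \lnot x1) \land (x3 \lor \lnot x1) \land (x3 \lor \lnot x2)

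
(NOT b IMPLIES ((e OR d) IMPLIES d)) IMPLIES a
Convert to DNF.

(NOT b AND e AND NOT d) OR a

(NOT b IMPLIES ((e OR d) IMPLIES d)) IMPLIES a
≡ NOT (NOT b IMPLIES ((e OR d) IMPLIES d)) OR a   (eliminate IMPLIES)
≡ NOT (NOT NOT b OR ((e OR d) IMPLIES d)) OR a   (eliminate IMPLIES)
≡ NOT (NOT NOT b OR NOT (e OR d) OR d) OR a   (eliminate IMPLIES)
≡ (NOT NOT NOT b AND NOT NOT (e OR d) AND NOT d) OR a   (De Morgan)
≡ (NOT b AND NOT NOT (e OR d) AND NOT d) OR a   (double negation)
≡ (NOT b AND (e OR d) AND NOT d) OR a   (double negation)
≡ (NOT b AND e AND NOT d) OR (NOT b AND d AND NOT d) OR a   (distribute AND over OR)
≡ (NOT b AND e AND NOT d) OR a   (simplify)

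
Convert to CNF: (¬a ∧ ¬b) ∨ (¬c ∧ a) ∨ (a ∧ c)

(¬a ∧ ¬b) ∨ (¬c ∧ a) ∨ (a ∧ c)
≡ (¬a ∨ ¬c ∨ a) ∧ (¬a ∨ ¬c ∨ c) ∧ (¬a ∨ a ∨ a) ∧ (¬a ∨ a ∨ c) ∧ (¬b ∨ ¬c ∨ a) ∧ (¬b ∨ ¬c ∨ c) ∧ (¬b ∨ a ∨ a) ∧ (¬b ∨ a ∨ c)
≡ ¬b ∨ a

¬b ∨ a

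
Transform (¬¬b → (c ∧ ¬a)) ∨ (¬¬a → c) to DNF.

¬b ∨ ¬a ∨ c

(¬¬b → (c ∧ ¬a)) ∨ (¬¬a → c)
≡ ¬¬¬b ∨ (c ∧ ¬a) ∨ (¬¬a → c)   [eliminate →]
≡ ¬¬¬b ∨ (c ∧ ¬a) ∨ ¬¬¬a ∨ c   [eliminate →]
≡ ¬b ∨ (c ∧ ¬a) ∨ ¬¬¬a ∨ c   [double negation]
≡ ¬b ∨ (c ∧ ¬a) ∨ ¬a ∨ c   [double negation]
≡ ¬b ∨ ¬a ∨ c   [simplify]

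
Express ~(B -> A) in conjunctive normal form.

B & ~A

~(B -> A)
= ~(~B | A)
= ~~B & ~A
= B & ~A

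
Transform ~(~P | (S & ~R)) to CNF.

P & (~S | R)

~(~P | (S & ~R))
⇔ ~~P & ~(S & ~R)   — De Morgan
⇔ P & ~(S & ~R)   — double negation
⇔ P & (~S | ~~R)   — De Morgan
⇔ P & (~S | R)   — double negation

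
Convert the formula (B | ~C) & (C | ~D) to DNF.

(B | ~C) & (C | ~D)
≡ (B & C) | (B & ~D) | (~C & C) | (~C & ~D)   [distribute & over |]
≡ (B & C) | (B & ~D) | (~C & ~D)   [simplify]

(B & C) | (B & ~D) | (~C & ~D)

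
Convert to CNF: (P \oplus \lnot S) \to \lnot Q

(\lnot P \lor \lnot S \lor \lnot Q) \land (S \lor P \lor \lnot Q)

(P \oplus \lnot S) \to \lnot Q
⇔ \lnot (P \oplus \lnot S) \lor \lnot Q
⇔ \lnot ((P \lor \lnot S) \land \lnot (P \land \lnot S)) \lor \lnot Q
⇔ \lnot (P \lor \lnot S) \lor \lnot \lnot (P \land \lnot S) \lor \lnot Q
⇔ (\lnot P \land \lnot \lnot S) \lor \lnot \lnot (P \land \lnot S) \lor \lnot Q
⇔ (\lnot P \land S) \lor \lnot \lnot (P \land \lnot S) \lor \lnot Q
⇔ (\lnot P \land S) \lor (P \land \lnot S) \lor \lnot Q
⇔ (\lnot P \lor P \lor \lnot Q) \land (\lnot P \lor \lnot S \lor \lnot Q) \land (S \lor P \lor \lnot Q) \land (S \lor \lnot S \lor \lnot Q)
⇔ (\lnot P \lor \lnot S \lor \lnot Q) \land (S \lor P \lor \lnot Q)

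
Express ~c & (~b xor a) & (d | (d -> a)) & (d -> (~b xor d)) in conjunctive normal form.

~c & (~b | a) & (b | ~a) & (~d | b)

~c & (~b xor a) & (d | (d -> a)) & (d -> (~b xor d))
≡ ~c & (~b | a) & ~(~b & a) & (d | (d -> a)) & (d -> (~b xor d))   — expand xor
≡ ~c & (~b | a) & ~(~b & a) & (d | ~d | a) & (d -> (~b xor d))   — eliminate ->
≡ ~c & (~b | a) & ~(~b & a) & (d | ~d | a) & (~d | (~b xor d))   — eliminate ->
≡ ~c & (~b | a) & ~(~b & a) & (d | ~d | a) & (~d | ((~b | d) & ~(~b & d)))   — expand xor
≡ ~c & (~b | a) & (~~b | ~a) & (d | ~d | a) & (~d | ((~b | d) & ~(~b & d)))   — De Morgan
≡ ~c & (~b | a) & (b | ~a) & (d | ~d | a) & (~d | ((~b | d) & ~(~b & d)))   — double negation
≡ ~c & (~b | a) & (b | ~a) & (d | ~d | a) & (~d | ((~b | d) & (~~b | ~d)))   — De Morgan
≡ ~c & (~b | a) & (b | ~a) & (d | ~d | a) & (~d | ((~b | d) & (b | ~d)))   — double negation
≡ ~c & (~b | a) & (b | ~a) & (d | ~d | a) & (~d | ~b | d) & (~d | b | ~d)   — distribute | over &
≡ ~c & (~b | a) & (b | ~a) & (~d | b)   — simplify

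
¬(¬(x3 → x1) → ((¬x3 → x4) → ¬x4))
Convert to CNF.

x3 ∧ ¬x1 ∧ x4

¬(¬(x3 → x1) → ((¬x3 → x4) → ¬x4))
≡ ¬(¬¬(x3 → x1) ∨ ((¬x3 → x4) → ¬x4))   [eliminate →]
≡ ¬(¬¬(¬x3 ∨ x1) ∨ ((¬x3 → x4) → ¬x4))   [eliminate →]
≡ ¬(¬¬(¬x3 ∨ x1) ∨ ¬(¬x3 → x4) ∨ ¬x4)   [eliminate →]
≡ ¬(¬¬(¬x3 ∨ x1) ∨ ¬(¬¬x3 ∨ x4) ∨ ¬x4)   [eliminate →]
≡ ¬¬¬(¬x3 ∨ x1) ∧ ¬¬(¬¬x3 ∨ x4) ∧ ¬¬x4   [De Morgan]
≡ ¬(¬x3 ∨ x1) ∧ ¬¬(¬¬x3 ∨ x4) ∧ ¬¬x4   [double negation]
≡ ¬¬x3 ∧ ¬x1 ∧ ¬¬(¬¬x3 ∨ x4) ∧ ¬¬x4   [De Morgan]
≡ x3 ∧ ¬x1 ∧ ¬¬(¬¬x3 ∨ x4) ∧ ¬¬x4   [double negation]
≡ x3 ∧ ¬x1 ∧ (¬¬x3 ∨ x4) ∧ ¬¬x4   [double negation]
≡ x3 ∧ ¬x1 ∧ (x3 ∨ x4) ∧ ¬¬x4   [double negation]
≡ x3 ∧ ¬x1 ∧ (x3 ∨ x4) ∧ x4   [double negation]
≡ x3 ∧ ¬x1 ∧ x4   [simplify]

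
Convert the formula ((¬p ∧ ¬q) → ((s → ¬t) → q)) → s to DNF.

(¬p ∧ ¬q ∧ ¬s) ∨ (¬p ∧ ¬q ∧ ¬t) ∨ s

((¬p ∧ ¬q) → ((s → ¬t) → q)) → s
= ¬((¬p ∧ ¬q) → ((s → ¬t) → q)) ∨ s   — eliminate →
= ¬(¬(¬p ∧ ¬q) ∨ ((s → ¬t) → q)) ∨ s   — eliminate →
= ¬(¬(¬p ∧ ¬q) ∨ ¬(s → ¬t) ∨ q) ∨ s   — eliminate →
= ¬(¬(¬p ∧ ¬q) ∨ ¬(¬s ∨ ¬t) ∨ q) ∨ s   — eliminate →
= (¬¬(¬p ∧ ¬q) ∧ ¬¬(¬s ∨ ¬t) ∧ ¬q) ∨ s   — De Morgan
= (¬p ∧ ¬q ∧ ¬¬(¬s ∨ ¬t) ∧ ¬q) ∨ s   — double negation
= (¬p ∧ ¬q ∧ (¬s ∨ ¬t) ∧ ¬q) ∨ s   — double negation
= (¬p ∧ ¬q ∧ ¬s ∧ ¬q) ∨ (¬p ∧ ¬q ∧ ¬t ∧ ¬q) ∨ s   — distribute ∧ over ∨
= (¬p ∧ ¬q ∧ ¬s) ∨ (¬p ∧ ¬q ∧ ¬t) ∨ s   — simplify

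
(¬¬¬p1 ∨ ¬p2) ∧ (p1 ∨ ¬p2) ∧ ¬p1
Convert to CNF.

(¬¬¬p1 ∨ ¬p2) ∧ (p1 ∨ ¬p2) ∧ ¬p1
= (¬p1 ∨ ¬p2) ∧ (p1 ∨ ¬p2) ∧ ¬p1   (double negation)
= (p1 ∨ ¬p2) ∧ ¬p1   (simplify)

(p1 ∨ ¬p2) ∧ ¬p1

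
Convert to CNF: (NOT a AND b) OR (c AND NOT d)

(NOT a OR c) AND (NOT a OR NOT d) AND (b OR c) AND (b OR NOT d)

(NOT a AND b) OR (c AND NOT d)
≡ (NOT a OR c) AND (NOT a OR NOT d) AND (b OR c) AND (b OR NOT d)   [distribute OR over AND]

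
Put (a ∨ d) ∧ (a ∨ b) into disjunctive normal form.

(a ∨ d) ∧ (a ∨ b)
= (a ∧ a) ∨ (a ∧ b) ∨ (d ∧ a) ∨ (d ∧ b)   [distribute ∧ over ∨]
= a ∨ (d ∧ b)   [simplify]

a ∨ (d ∧ b)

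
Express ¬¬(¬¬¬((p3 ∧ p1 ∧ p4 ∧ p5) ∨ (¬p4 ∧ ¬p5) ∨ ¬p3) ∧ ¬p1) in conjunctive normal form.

¬¬(¬¬¬((p3 ∧ p1 ∧ p4 ∧ p5) ∨ (¬p4 ∧ ¬p5) ∨ ¬p3) ∧ ¬p1)
= ¬¬¬((p3 ∧ p1 ∧ p4 ∧ p5) ∨ (¬p4 ∧ ¬p5) ∨ ¬p3) ∧ ¬p1   (double negation)
= ¬((p3 ∧ p1 ∧ p4 ∧ p5) ∨ (¬p4 ∧ ¬p5) ∨ ¬p3) ∧ ¬p1   (double negation)
= ¬(p3 ∧ p1 ∧ p4 ∧ p5) ∧ ¬(¬p4 ∧ ¬p5) ∧ ¬¬p3 ∧ ¬p1   (De Morgan)
= (¬p3 ∨ ¬p1 ∨ ¬p4 ∨ ¬p5) ∧ ¬(¬p4 ∧ ¬p5) ∧ ¬¬p3 ∧ ¬p1   (De Morgan)
= (¬p3 ∨ ¬p1 ∨ ¬p4 ∨ ¬p5) ∧ (¬¬p4 ∨ ¬¬p5) ∧ ¬¬p3 ∧ ¬p1   (De Morgan)
= (¬p3 ∨ ¬p1 ∨ ¬p4 ∨ ¬p5) ∧ (p4 ∨ ¬¬p5) ∧ ¬¬p3 ∧ ¬p1   (double negation)
= (¬p3 ∨ ¬p1 ∨ ¬p4 ∨ ¬p5) ∧ (p4 ∨ p5) ∧ ¬¬p3 ∧ ¬p1   (double negation)
= (¬p3 ∨ ¬p1 ∨ ¬p4 ∨ ¬p5) ∧ (p4 ∨ p5) ∧ p3 ∧ ¬p1   (double negation)
= (p4 ∨ p5) ∧ p3 ∧ ¬p1   (simplify)

(p4 ∨ p5) ∧ p3 ∧ ¬p1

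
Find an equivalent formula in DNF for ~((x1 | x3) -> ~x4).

(x1 & x4) | (x3 & x4)

~((x1 | x3) -> ~x4)
≡ ~(~(x1 | x3) | ~x4)
≡ ~~(x1 | x3) & ~~x4
≡ (x1 | x3) & ~~x4
≡ (x1 | x3) & x4
≡ (x1 & x4) | (x3 & x4)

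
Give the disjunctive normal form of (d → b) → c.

(d ∧ ¬b) ∨ c

(d → b) → c
⇔ ¬(d → b) ∨ c
⇔ ¬(¬d ∨ b) ∨ c
⇔ (¬¬d ∧ ¬b) ∨ c
⇔ (d ∧ ¬b) ∨ c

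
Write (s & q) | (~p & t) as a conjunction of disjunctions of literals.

(s | ~p) & (s | t) & (q | ~p) & (q | t)

(s & q) | (~p & t)
≡ (s | ~p) & (s | t) & (q | ~p) & (q | t)   — distribute | over &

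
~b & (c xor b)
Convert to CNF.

~b & (c xor b)
= ~b & (c | b) & ~(c & b)
= ~b & (c | b) & (~c | ~b)
= ~b & (c | b)

~b & (c | b)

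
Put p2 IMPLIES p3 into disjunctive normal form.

NOT p2 OR p3

p2 IMPLIES p3
≡ NOT p2 OR p3   [eliminate IMPLIES]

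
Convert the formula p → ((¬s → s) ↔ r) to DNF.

p → ((¬s → s) ↔ r)
≡ ¬p ∨ ((¬s → s) ↔ r)   — eliminate →
≡ ¬p ∨ (((¬s → s) → r) ∧ (r → (¬s → s)))   — eliminate ↔
≡ ¬p ∨ ((¬(¬s → s) ∨ r) ∧ (r → (¬s → s)))   — eliminate →
≡ ¬p ∨ ((¬(¬¬s ∨ s) ∨ r) ∧ (r → (¬s → s)))   — eliminate →
≡ ¬p ∨ ((¬(¬¬s ∨ s) ∨ r) ∧ (¬r ∨ (¬s → s)))   — eliminate →
≡ ¬p ∨ ((¬(¬¬s ∨ s) ∨ r) ∧ (¬r ∨ ¬¬s ∨ s))   — eliminate →
≡ ¬p ∨ (((¬¬¬s ∧ ¬s) ∨ r) ∧ (¬r ∨ ¬¬s ∨ s))   — De Morgan
≡ ¬p ∨ (((¬s ∧ ¬s) ∨ r) ∧ (¬r ∨ ¬¬s ∨ s))   — double negation
≡ ¬p ∨ (((¬s ∧ ¬s) ∨ r) ∧ (¬r ∨ s ∨ s))   — double negation
≡ ¬p ∨ (¬s ∧ ¬s ∧ ¬r) ∨ (¬s ∧ ¬s ∧ s) ∨ (¬s ∧ ¬s ∧ s) ∨ (r ∧ ¬r) ∨ (r ∧ s) ∨ (r ∧ s)   — distribute ∧ over ∨
≡ ¬p ∨ (¬s ∧ ¬r) ∨ (r ∧ s)   — simplify

¬p ∨ (¬s ∧ ¬r) ∨ (r ∧ s)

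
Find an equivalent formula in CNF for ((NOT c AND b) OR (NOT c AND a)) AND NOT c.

((NOT c AND b) OR (NOT c AND a)) AND NOT c
≡ (NOT c OR NOT c) AND (NOT c OR a) AND (b OR NOT c) AND (b OR a) AND NOT c   [distribute OR over AND]
≡ NOT c AND (b OR a)   [simplify]

NOT c AND (b OR a)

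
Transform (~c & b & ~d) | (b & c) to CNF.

b & (~d | c)

(~c & b & ~d) | (b & c)
≡ (~c | b) & (~c | c) & (b | b) & (b | c) & (~d | b) & (~d | c)   [distribute | over &]
≡ b & (~d | c)   [simplify]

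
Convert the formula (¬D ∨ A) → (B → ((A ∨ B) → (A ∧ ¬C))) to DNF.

(¬D ∨ A) → (B → ((A ∨ B) → (A ∧ ¬C)))
≡ ¬(¬D ∨ A) ∨ (B → ((A ∨ B) → (A ∧ ¬C)))   — eliminate →
≡ ¬(¬D ∨ A) ∨ ¬B ∨ ((A ∨ B) → (A ∧ ¬C))   — eliminate →
≡ ¬(¬D ∨ A) ∨ ¬B ∨ ¬(A ∨ B) ∨ (A ∧ ¬C)   — eliminate →
≡ (¬¬D ∧ ¬A) ∨ ¬B ∨ ¬(A ∨ B) ∨ (A ∧ ¬C)   — De Morgan
≡ (D ∧ ¬A) ∨ ¬B ∨ ¬(A ∨ B) ∨ (A ∧ ¬C)   — double negation
≡ (D ∧ ¬A) ∨ ¬B ∨ (¬A ∧ ¬B) ∨ (A ∧ ¬C)   — De Morgan
≡ (D ∧ ¬A) ∨ ¬B ∨ (A ∧ ¬C)   — simplify

(D ∧ ¬A) ∨ ¬B ∨ (A ∧ ¬C)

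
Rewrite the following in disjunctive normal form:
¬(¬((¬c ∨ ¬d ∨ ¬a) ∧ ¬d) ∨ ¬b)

¬d ∧ b

¬(¬((¬c ∨ ¬d ∨ ¬a) ∧ ¬d) ∨ ¬b)
≡ ¬¬((¬c ∨ ¬d ∨ ¬a) ∧ ¬d) ∧ ¬¬b   (De Morgan)
≡ (¬c ∨ ¬d ∨ ¬a) ∧ ¬d ∧ ¬¬b   (double negation)
≡ (¬c ∨ ¬d ∨ ¬a) ∧ ¬d ∧ b   (double negation)
≡ (¬c ∧ ¬d ∧ b) ∨ (¬d ∧ ¬d ∧ b) ∨ (¬a ∧ ¬d ∧ b)   (distribute ∧ over ∨)
≡ ¬d ∧ b   (simplify)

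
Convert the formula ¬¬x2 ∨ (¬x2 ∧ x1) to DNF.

¬¬x2 ∨ (¬x2 ∧ x1)
≡ x2 ∨ (¬x2 ∧ x1)   (double negation)

x2 ∨ (¬x2 ∧ x1)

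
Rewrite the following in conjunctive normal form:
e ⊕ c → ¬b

(¬e ∨ c ∨ ¬b) ∧ (¬c ∨ e ∨ ¬b)

e ⊕ c → ¬b
= ¬(e ⊕ c) ∨ ¬b   (eliminate →)
= ¬((e ∨ c) ∧ ¬(e ∧ c)) ∨ ¬b   (expand ⊕)
= ¬(e ∨ c) ∨ ¬¬(e ∧ c) ∨ ¬b   (De Morgan)
= ¬e ∧ ¬c ∨ ¬¬(e ∧ c) ∨ ¬b   (De Morgan)
= ¬e ∧ ¬c ∨ e ∧ c ∨ ¬b   (double negation)
= (¬e ∨ e ∨ ¬b) ∧ (¬e ∨ c ∨ ¬b) ∧ (¬c ∨ e ∨ ¬b) ∧ (¬c ∨ c ∨ ¬b)   (distribute ∨ over ∧)
= (¬e ∨ c ∨ ¬b) ∧ (¬c ∨ e ∨ ¬b)   (simplify)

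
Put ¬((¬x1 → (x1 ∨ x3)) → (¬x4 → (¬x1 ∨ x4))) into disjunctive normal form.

¬((¬x1 → (x1 ∨ x3)) → (¬x4 → (¬x1 ∨ x4)))
≡ ¬(¬(¬x1 → (x1 ∨ x3)) ∨ (¬x4 → (¬x1 ∨ x4)))   (eliminate →)
≡ ¬(¬(¬¬x1 ∨ x1 ∨ x3) ∨ (¬x4 → (¬x1 ∨ x4)))   (eliminate →)
≡ ¬(¬(¬¬x1 ∨ x1 ∨ x3) ∨ ¬¬x4 ∨ ¬x1 ∨ x4)   (eliminate →)
≡ ¬¬(¬¬x1 ∨ x1 ∨ x3) ∧ ¬¬¬x4 ∧ ¬¬x1 ∧ ¬x4   (De Morgan)
≡ (¬¬x1 ∨ x1 ∨ x3) ∧ ¬¬¬x4 ∧ ¬¬x1 ∧ ¬x4   (double negation)
≡ (x1 ∨ x1 ∨ x3) ∧ ¬¬¬x4 ∧ ¬¬x1 ∧ ¬x4   (double negation)
≡ (x1 ∨ x1 ∨ x3) ∧ ¬x4 ∧ ¬¬x1 ∧ ¬x4   (double negation)
≡ (x1 ∨ x1 ∨ x3) ∧ ¬x4 ∧ x1 ∧ ¬x4   (double negation)
≡ (x1 ∧ ¬x4 ∧ x1 ∧ ¬x4) ∨ (x1 ∧ ¬x4 ∧ x1 ∧ ¬x4) ∨ (x3 ∧ ¬x4 ∧ x1 ∧ ¬x4)   (distribute ∧ over ∨)
≡ x1 ∧ ¬x4   (simplify)

x1 ∧ ¬x4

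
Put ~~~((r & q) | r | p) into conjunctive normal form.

~r & ~p

~~~((r & q) | r | p)
≡ ~((r & q) | r | p)
≡ ~(r & q) & ~r & ~p
≡ (~r | ~q) & ~r & ~p
≡ ~r & ~p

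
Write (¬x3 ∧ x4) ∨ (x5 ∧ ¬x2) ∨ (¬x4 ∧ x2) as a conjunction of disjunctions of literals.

(¬x3 ∧ x4) ∨ (x5 ∧ ¬x2) ∨ (¬x4 ∧ x2)
≡ (¬x3 ∨ x5 ∨ ¬x4) ∧ (¬x3 ∨ x5 ∨ x2) ∧ (¬x3 ∨ ¬x2 ∨ ¬x4) ∧ (¬x3 ∨ ¬x2 ∨ x2) ∧ (x4 ∨ x5 ∨ ¬x4) ∧ (x4 ∨ x5 ∨ x2) ∧ (x4 ∨ ¬x2 ∨ ¬x4) ∧ (x4 ∨ ¬x2 ∨ x2)   (distribute ∨ over ∧)
≡ (¬x3 ∨ x5 ∨ ¬x4) ∧ (¬x3 ∨ x5 ∨ x2) ∧ (¬x3 ∨ ¬x2 ∨ ¬x4) ∧ (x4 ∨ x5 ∨ x2)   (simplify)

(¬x3 ∨ x5 ∨ ¬x4) ∧ (¬x3 ∨ x5 ∨ x2) ∧ (¬x3 ∨ ¬x2 ∨ ¬x4) ∧ (x4 ∨ x5 ∨ x2)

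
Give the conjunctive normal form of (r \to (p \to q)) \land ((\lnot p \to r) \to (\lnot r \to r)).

(r \to (p \to q)) \land ((\lnot p \to r) \to (\lnot r \to r))
= (\lnot r \lor (p \to q)) \land ((\lnot p \to r) \to (\lnot r \to r))   — eliminate \to
= (\lnot r \lor \lnot p \lor q) \land ((\lnot p \to r) \to (\lnot r \to r))   — eliminate \to
= (\lnot r \lor \lnot p \lor q) \land (\lnot (\lnot p \to r) \lor (\lnot r \to r))   — eliminate \to
= (\lnot r \lor \lnot p \lor q) \land (\lnot (\lnot \lnot p \lor r) \lor (\lnot r \to r))   — eliminate \to
= (\lnot r \lor \lnot p \lor q) \land (\lnot (\lnot \lnot p \lor r) \lor \lnot \lnot r \lor r)   — eliminate \to
= (\lnot r \lor \lnot p \lor q) \land ((\lnot \lnot \lnot p \land \lnot r) \lor \lnot \lnot r \lor r)   — De Morgan
= (\lnot r \lor \lnot p \lor q) \land ((\lnot p \land \lnot r) \lor \lnot \lnot r \lor r)   — double negation
= (\lnot r \lor \lnot p \lor q) \land ((\lnot p \land \lnot r) \lor r \lor r)   — double negation
= (\lnot r \lor \lnot p \lor q) \land (\lnot p \lor r \lor r) \land (\lnot r \lor r \lor r)   — distribute \lor over \land
= (\lnot r \lor \lnot p \lor q) \land (\lnot p \lor r)   — simplify

(\lnot r \lor \lnot p \lor q) \land (\lnot p \lor r)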